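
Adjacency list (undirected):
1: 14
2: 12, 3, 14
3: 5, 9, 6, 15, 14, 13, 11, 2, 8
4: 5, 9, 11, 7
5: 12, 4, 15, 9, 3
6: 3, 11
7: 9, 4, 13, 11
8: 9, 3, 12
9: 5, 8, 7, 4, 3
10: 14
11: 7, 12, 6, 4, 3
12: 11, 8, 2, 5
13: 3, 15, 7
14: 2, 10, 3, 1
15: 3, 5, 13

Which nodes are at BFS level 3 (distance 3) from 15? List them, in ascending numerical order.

1, 10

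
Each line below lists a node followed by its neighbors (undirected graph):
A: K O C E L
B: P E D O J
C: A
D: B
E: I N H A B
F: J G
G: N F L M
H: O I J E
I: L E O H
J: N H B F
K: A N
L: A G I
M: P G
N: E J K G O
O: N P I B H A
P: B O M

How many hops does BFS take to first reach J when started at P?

Level 0: P
Level 1: B, M, O
Level 2: A, D, E, G, H, I, J, N
Level 3: C, F, K, L
J first appears at level 2.

2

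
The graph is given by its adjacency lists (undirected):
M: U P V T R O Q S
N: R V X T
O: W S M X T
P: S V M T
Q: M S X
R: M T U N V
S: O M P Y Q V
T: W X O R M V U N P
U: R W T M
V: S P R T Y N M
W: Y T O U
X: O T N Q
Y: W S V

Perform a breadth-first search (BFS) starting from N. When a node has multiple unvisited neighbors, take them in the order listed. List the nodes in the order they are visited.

Visit N; enqueue R, V, X, T → queue [R, V, X, T]
Visit R; enqueue M, U → queue [V, X, T, M, U]
Visit V; enqueue S, P, Y → queue [X, T, M, U, S, P, Y]
Visit X; enqueue O, Q → queue [T, M, U, S, P, Y, O, Q]
Visit T; enqueue W → queue [M, U, S, P, Y, O, Q, W]
Visit M → queue [U, S, P, Y, O, Q, W]
Visit U → queue [S, P, Y, O, Q, W]
Visit S → queue [P, Y, O, Q, W]
Visit P → queue [Y, O, Q, W]
Visit Y → queue [O, Q, W]
Visit O → queue [Q, W]
Visit Q → queue [W]
Visit W → queue []

N R V X T M U S P Y O Q W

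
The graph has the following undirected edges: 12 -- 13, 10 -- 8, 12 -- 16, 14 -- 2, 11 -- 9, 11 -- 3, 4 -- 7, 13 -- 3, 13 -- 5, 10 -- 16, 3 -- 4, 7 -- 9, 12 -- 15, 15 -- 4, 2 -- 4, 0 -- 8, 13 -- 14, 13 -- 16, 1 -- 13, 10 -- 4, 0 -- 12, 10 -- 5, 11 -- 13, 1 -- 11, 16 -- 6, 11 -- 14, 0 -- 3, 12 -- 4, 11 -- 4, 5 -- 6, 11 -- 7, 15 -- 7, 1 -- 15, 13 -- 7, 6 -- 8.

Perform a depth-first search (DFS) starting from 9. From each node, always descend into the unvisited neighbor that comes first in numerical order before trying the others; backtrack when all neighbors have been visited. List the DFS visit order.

Visit 9
9 → 7
7 → 4
4 → 2
2 → 14
14 → 11
11 → 1
1 → 13
13 → 3
3 → 0
0 → 8
8 → 6
6 → 5
5 → 10
10 → 16
16 → 12
12 → 15

9, 7, 4, 2, 14, 11, 1, 13, 3, 0, 8, 6, 5, 10, 16, 12, 15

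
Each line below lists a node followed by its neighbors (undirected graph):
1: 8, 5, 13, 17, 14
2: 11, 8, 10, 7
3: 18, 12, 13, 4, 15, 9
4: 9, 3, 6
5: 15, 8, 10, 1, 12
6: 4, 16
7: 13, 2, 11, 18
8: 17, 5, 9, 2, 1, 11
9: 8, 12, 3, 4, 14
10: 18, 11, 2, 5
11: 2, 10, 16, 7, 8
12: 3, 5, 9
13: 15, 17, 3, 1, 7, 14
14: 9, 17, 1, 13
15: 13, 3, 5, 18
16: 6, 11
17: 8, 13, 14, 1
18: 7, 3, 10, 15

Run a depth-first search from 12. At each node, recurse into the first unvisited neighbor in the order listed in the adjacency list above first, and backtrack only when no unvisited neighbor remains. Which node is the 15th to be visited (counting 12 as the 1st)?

Visit 12
12 → 3
3 → 18
18 → 7
7 → 13
13 → 15
15 → 5
5 → 8
8 → 17
17 → 14
14 → 9
9 → 4
4 → 6
6 → 16
16 → 11
11 → 2
2 → 10
14 → 1

Visit order: 12, 3, 18, 7, 13, 15, 5, 8, 17, 14, 9, 4, 6, 16, 11, 2, 10, 1

11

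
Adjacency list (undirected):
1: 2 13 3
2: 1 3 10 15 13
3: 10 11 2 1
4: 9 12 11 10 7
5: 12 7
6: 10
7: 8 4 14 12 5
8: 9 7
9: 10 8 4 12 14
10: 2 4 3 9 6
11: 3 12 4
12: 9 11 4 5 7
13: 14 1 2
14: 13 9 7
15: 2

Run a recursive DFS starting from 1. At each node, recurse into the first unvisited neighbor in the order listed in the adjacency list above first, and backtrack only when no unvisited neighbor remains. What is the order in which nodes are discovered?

1, 2, 3, 10, 4, 9, 8, 7, 14, 13, 12, 11, 5, 6, 15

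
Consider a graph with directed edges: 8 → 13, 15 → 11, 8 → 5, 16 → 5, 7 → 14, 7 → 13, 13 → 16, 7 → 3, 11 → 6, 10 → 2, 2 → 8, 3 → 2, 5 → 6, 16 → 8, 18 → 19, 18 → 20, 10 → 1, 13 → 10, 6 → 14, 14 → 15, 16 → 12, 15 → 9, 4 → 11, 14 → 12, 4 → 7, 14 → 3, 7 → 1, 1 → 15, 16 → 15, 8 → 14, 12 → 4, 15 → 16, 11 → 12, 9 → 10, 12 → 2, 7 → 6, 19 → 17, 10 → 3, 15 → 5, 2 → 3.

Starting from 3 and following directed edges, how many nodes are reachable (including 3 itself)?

16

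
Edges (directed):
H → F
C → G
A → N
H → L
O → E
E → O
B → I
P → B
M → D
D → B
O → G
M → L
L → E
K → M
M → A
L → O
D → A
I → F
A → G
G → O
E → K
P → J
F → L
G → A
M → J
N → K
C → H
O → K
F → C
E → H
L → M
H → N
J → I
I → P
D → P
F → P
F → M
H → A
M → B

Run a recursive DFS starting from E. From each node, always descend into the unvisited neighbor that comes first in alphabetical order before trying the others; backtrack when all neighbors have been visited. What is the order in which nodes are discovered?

E -> H -> A -> G -> O -> K -> M -> B -> I -> F -> C -> L -> P -> J -> D -> N

Visit E
E → H
H → A
A → G
G → O
O → K
K → M
M → B
B → I
I → F
F → C
F → L
F → P
P → J
M → D
A → N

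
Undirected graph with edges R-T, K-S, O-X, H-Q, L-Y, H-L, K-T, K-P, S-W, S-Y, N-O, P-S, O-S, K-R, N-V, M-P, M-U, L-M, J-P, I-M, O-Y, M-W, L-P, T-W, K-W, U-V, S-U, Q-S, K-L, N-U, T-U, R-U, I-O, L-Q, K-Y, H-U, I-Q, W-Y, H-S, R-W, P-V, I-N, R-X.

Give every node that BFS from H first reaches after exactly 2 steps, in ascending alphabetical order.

I, K, M, N, O, P, R, T, V, W, Y

Level 0: H
Level 1: L, Q, S, U
Level 2: I, K, M, N, O, P, R, T, V, W, Y
Level 3: J, X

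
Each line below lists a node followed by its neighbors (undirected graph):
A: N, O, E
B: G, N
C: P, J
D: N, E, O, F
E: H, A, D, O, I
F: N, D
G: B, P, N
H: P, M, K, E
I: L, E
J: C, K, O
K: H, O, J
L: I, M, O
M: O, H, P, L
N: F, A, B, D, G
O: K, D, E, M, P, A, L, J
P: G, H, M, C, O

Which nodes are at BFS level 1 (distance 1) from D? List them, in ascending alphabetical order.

E, F, N, O

Level 0: D
Level 1: E, F, N, O
Level 2: A, B, G, H, I, J, K, L, M, P
Level 3: C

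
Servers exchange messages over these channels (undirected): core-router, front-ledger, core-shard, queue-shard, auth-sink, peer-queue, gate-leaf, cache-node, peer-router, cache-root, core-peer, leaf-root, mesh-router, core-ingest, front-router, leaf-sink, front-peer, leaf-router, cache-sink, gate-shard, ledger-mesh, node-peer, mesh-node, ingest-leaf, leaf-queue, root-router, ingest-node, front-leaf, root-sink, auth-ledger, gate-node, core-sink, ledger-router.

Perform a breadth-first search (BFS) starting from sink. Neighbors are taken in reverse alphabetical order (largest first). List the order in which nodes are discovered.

sink root leaf core cache auth router queue ingest gate front shard peer node ledger mesh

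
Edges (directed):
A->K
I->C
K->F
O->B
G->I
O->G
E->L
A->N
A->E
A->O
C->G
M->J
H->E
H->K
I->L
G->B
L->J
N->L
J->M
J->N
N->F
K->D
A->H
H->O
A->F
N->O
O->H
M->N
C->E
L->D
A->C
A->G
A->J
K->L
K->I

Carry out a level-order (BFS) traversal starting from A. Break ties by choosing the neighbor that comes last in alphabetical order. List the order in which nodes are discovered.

Visit A; enqueue O, N, K, J, H, G, F, E, C → queue [O, N, K, J, H, G, F, E, C]
Visit O; enqueue B → queue [N, K, J, H, G, F, E, C, B]
Visit N; enqueue L → queue [K, J, H, G, F, E, C, B, L]
Visit K; enqueue I, D → queue [J, H, G, F, E, C, B, L, I, D]
Visit J; enqueue M → queue [H, G, F, E, C, B, L, I, D, M]
Visit H → queue [G, F, E, C, B, L, I, D, M]
Visit G → queue [F, E, C, B, L, I, D, M]
Visit F → queue [E, C, B, L, I, D, M]
Visit E → queue [C, B, L, I, D, M]
Visit C → queue [B, L, I, D, M]
Visit B → queue [L, I, D, M]
Visit L → queue [I, D, M]
Visit I → queue [D, M]
Visit D → queue [M]
Visit M → queue []

A -> O -> N -> K -> J -> H -> G -> F -> E -> C -> B -> L -> I -> D -> M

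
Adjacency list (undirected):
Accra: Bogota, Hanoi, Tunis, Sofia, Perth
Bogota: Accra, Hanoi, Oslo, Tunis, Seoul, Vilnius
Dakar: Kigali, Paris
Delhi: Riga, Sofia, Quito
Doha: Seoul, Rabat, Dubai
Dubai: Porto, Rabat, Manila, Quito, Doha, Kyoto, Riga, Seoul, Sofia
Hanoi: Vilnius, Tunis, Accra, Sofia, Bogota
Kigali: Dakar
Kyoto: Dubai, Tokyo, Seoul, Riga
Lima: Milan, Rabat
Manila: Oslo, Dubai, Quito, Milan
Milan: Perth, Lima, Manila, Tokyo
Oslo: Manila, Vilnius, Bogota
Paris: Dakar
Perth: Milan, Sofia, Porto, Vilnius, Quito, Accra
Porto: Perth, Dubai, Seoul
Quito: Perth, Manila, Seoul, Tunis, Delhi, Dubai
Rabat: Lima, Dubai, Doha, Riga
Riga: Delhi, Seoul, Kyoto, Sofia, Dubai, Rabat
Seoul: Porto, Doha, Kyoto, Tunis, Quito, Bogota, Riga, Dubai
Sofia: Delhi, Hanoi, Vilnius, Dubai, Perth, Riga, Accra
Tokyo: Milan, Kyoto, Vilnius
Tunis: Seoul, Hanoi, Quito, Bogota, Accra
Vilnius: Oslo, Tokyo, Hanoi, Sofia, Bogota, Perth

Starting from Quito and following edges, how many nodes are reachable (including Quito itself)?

BFS from Quito visits: Quito, Perth, Manila, Seoul, Tunis, Delhi, Dubai, Milan, Sofia, Porto, Vilnius, Accra, Oslo, Doha, Kyoto, Bogota, Riga, Hanoi, Rabat, Lima, Tokyo
Reachable nodes: 21 of 24 total.

21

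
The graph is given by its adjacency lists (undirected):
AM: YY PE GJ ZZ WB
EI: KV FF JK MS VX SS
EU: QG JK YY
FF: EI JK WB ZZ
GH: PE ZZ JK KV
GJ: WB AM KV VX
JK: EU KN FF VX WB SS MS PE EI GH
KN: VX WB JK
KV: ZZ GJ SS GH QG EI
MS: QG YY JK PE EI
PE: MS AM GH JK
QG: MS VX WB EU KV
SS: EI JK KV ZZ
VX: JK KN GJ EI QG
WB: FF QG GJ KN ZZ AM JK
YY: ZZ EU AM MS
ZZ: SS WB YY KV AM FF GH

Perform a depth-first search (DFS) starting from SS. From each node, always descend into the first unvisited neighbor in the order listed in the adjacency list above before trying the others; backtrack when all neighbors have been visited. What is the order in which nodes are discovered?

SS EI KV ZZ WB FF JK EU QG MS YY AM PE GH GJ VX KN

Visit SS
SS → EI
EI → KV
KV → ZZ
ZZ → WB
WB → FF
FF → JK
JK → EU
EU → QG
QG → MS
MS → YY
YY → AM
AM → PE
PE → GH
AM → GJ
GJ → VX
VX → KN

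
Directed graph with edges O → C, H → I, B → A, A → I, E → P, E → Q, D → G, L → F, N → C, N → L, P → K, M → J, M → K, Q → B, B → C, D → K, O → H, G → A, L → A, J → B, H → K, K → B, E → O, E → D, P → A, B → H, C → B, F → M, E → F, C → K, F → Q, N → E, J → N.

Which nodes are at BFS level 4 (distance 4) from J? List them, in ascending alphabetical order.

G, M

Level 0: J
Level 1: B, N
Level 2: A, C, E, H, L
Level 3: D, F, I, K, O, P, Q
Level 4: G, M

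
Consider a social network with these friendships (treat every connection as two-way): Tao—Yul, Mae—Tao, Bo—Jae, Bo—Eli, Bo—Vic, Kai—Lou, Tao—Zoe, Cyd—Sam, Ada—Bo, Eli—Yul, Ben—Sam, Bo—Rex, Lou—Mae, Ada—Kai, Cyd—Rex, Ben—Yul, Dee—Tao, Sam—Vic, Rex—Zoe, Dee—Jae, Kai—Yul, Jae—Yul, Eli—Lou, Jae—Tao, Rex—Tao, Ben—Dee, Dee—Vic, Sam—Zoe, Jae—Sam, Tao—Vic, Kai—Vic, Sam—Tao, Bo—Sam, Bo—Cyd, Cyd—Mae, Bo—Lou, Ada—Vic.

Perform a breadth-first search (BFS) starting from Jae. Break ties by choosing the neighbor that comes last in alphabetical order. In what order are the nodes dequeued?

Jae, Yul, Tao, Sam, Dee, Bo, Kai, Eli, Ben, Zoe, Vic, Rex, Mae, Cyd, Lou, Ada

Visit Jae; enqueue Yul, Tao, Sam, Dee, Bo → queue [Yul, Tao, Sam, Dee, Bo]
Visit Yul; enqueue Kai, Eli, Ben → queue [Tao, Sam, Dee, Bo, Kai, Eli, Ben]
Visit Tao; enqueue Zoe, Vic, Rex, Mae → queue [Sam, Dee, Bo, Kai, Eli, Ben, Zoe, Vic, Rex, Mae]
Visit Sam; enqueue Cyd → queue [Dee, Bo, Kai, Eli, Ben, Zoe, Vic, Rex, Mae, Cyd]
Visit Dee → queue [Bo, Kai, Eli, Ben, Zoe, Vic, Rex, Mae, Cyd]
Visit Bo; enqueue Lou, Ada → queue [Kai, Eli, Ben, Zoe, Vic, Rex, Mae, Cyd, Lou, Ada]
Visit Kai → queue [Eli, Ben, Zoe, Vic, Rex, Mae, Cyd, Lou, Ada]
Visit Eli → queue [Ben, Zoe, Vic, Rex, Mae, Cyd, Lou, Ada]
Visit Ben → queue [Zoe, Vic, Rex, Mae, Cyd, Lou, Ada]
Visit Zoe → queue [Vic, Rex, Mae, Cyd, Lou, Ada]
Visit Vic → queue [Rex, Mae, Cyd, Lou, Ada]
Visit Rex → queue [Mae, Cyd, Lou, Ada]
Visit Mae → queue [Cyd, Lou, Ada]
Visit Cyd → queue [Lou, Ada]
Visit Lou → queue [Ada]
Visit Ada → queue []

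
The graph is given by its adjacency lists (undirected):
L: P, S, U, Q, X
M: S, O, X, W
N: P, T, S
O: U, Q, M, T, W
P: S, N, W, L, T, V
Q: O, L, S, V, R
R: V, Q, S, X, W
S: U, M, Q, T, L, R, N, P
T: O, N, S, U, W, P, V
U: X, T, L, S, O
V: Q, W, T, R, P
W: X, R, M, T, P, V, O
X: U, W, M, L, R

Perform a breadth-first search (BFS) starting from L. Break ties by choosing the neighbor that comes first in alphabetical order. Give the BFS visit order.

L -> P -> Q -> S -> U -> X -> N -> T -> V -> W -> O -> R -> M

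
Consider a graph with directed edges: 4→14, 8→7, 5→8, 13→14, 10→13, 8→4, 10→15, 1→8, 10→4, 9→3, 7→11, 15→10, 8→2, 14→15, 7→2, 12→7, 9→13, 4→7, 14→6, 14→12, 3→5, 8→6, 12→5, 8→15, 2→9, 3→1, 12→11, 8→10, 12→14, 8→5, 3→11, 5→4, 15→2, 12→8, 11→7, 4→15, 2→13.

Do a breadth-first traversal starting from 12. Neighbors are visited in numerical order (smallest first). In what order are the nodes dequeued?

12 5 7 8 11 14 4 2 6 10 15 9 13 3 1

Visit 12; enqueue 5, 7, 8, 11, 14 → queue [5, 7, 8, 11, 14]
Visit 5; enqueue 4 → queue [7, 8, 11, 14, 4]
Visit 7; enqueue 2 → queue [8, 11, 14, 4, 2]
Visit 8; enqueue 6, 10, 15 → queue [11, 14, 4, 2, 6, 10, 15]
Visit 11 → queue [14, 4, 2, 6, 10, 15]
Visit 14 → queue [4, 2, 6, 10, 15]
Visit 4 → queue [2, 6, 10, 15]
Visit 2; enqueue 9, 13 → queue [6, 10, 15, 9, 13]
Visit 6 → queue [10, 15, 9, 13]
Visit 10 → queue [15, 9, 13]
Visit 15 → queue [9, 13]
Visit 9; enqueue 3 → queue [13, 3]
Visit 13 → queue [3]
Visit 3; enqueue 1 → queue [1]
Visit 1 → queue []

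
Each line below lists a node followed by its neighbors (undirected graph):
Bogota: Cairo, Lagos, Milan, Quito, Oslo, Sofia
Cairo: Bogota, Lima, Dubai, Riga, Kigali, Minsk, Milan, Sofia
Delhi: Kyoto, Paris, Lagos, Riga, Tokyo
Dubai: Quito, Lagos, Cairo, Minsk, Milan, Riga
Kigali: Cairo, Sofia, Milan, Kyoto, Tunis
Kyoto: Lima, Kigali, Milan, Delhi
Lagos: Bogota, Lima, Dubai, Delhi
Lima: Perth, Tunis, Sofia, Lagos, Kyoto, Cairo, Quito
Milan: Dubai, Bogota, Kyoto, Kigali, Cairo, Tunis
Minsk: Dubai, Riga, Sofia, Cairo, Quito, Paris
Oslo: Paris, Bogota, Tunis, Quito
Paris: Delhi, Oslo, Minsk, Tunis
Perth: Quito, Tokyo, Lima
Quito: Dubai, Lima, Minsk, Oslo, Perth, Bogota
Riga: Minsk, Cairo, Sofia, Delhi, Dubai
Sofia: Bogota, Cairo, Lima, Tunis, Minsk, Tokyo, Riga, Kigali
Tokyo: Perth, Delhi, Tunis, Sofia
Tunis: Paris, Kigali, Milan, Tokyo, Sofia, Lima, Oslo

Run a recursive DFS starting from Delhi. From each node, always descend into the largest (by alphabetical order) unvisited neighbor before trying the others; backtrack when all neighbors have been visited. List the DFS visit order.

Visit Delhi
Delhi → Tokyo
Tokyo → Tunis
Tunis → Sofia
Sofia → Riga
Riga → Minsk
Minsk → Quito
Quito → Perth
Perth → Lima
Lima → Lagos
Lagos → Dubai
Dubai → Milan
Milan → Kyoto
Kyoto → Kigali
Kigali → Cairo
Cairo → Bogota
Bogota → Oslo
Oslo → Paris

Delhi -> Tokyo -> Tunis -> Sofia -> Riga -> Minsk -> Quito -> Perth -> Lima -> Lagos -> Dubai -> Milan -> Kyoto -> Kigali -> Cairo -> Bogota -> Oslo -> Paris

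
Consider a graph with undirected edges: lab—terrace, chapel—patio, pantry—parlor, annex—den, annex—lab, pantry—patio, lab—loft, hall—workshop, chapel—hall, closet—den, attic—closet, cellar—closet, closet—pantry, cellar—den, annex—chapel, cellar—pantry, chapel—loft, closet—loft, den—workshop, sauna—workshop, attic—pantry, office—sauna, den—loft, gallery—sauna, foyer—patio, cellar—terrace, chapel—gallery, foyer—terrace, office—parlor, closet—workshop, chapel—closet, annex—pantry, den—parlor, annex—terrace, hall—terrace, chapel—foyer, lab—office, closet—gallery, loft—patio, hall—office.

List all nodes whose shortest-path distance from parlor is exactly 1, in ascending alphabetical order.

den, office, pantry

Level 0: parlor
Level 1: den, office, pantry
Level 2: annex, attic, cellar, closet, hall, lab, loft, patio, sauna, workshop
Level 3: chapel, foyer, gallery, terrace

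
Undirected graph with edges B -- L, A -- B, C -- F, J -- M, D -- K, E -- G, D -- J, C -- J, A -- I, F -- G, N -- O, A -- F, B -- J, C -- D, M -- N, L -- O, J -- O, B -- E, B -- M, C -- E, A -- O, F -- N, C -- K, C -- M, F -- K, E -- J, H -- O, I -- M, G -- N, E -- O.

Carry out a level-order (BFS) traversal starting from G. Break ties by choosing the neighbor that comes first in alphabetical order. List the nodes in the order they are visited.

G, E, F, N, B, C, J, O, A, K, M, L, D, H, I

Visit G; enqueue E, F, N → queue [E, F, N]
Visit E; enqueue B, C, J, O → queue [F, N, B, C, J, O]
Visit F; enqueue A, K → queue [N, B, C, J, O, A, K]
Visit N; enqueue M → queue [B, C, J, O, A, K, M]
Visit B; enqueue L → queue [C, J, O, A, K, M, L]
Visit C; enqueue D → queue [J, O, A, K, M, L, D]
Visit J → queue [O, A, K, M, L, D]
Visit O; enqueue H → queue [A, K, M, L, D, H]
Visit A; enqueue I → queue [K, M, L, D, H, I]
Visit K → queue [M, L, D, H, I]
Visit M → queue [L, D, H, I]
Visit L → queue [D, H, I]
Visit D → queue [H, I]
Visit H → queue [I]
Visit I → queue []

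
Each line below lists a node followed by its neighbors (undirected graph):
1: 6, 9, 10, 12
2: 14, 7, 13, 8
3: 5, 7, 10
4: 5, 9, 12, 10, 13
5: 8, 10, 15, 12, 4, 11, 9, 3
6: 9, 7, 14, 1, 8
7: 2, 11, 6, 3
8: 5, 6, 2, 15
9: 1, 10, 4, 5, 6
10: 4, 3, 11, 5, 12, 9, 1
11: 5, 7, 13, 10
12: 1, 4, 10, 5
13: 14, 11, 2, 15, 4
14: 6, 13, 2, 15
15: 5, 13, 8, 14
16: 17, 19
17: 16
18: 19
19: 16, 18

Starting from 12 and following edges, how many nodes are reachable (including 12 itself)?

BFS from 12 visits: 12, 1, 4, 10, 5, 6, 9, 13, 3, 11, 8, 15, 7, 14, 2
Reachable nodes: 15 of 19 total.

15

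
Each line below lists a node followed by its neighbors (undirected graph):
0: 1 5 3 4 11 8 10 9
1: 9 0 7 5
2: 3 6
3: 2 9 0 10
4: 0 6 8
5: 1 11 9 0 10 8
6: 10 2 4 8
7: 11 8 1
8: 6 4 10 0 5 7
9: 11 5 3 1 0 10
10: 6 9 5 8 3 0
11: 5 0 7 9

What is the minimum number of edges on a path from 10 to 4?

Level 0: 10
Level 1: 0, 3, 5, 6, 8, 9
Level 2: 1, 2, 4, 7, 11
4 first appears at level 2.

2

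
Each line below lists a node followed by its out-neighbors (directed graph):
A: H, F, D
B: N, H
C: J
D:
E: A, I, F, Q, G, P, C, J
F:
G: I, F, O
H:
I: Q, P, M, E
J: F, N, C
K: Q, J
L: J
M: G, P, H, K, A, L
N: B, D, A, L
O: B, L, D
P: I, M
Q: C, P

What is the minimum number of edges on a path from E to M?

Level 0: E
Level 1: A, C, F, G, I, J, P, Q
Level 2: D, H, M, N, O
Level 3: B, K, L
M first appears at level 2.

2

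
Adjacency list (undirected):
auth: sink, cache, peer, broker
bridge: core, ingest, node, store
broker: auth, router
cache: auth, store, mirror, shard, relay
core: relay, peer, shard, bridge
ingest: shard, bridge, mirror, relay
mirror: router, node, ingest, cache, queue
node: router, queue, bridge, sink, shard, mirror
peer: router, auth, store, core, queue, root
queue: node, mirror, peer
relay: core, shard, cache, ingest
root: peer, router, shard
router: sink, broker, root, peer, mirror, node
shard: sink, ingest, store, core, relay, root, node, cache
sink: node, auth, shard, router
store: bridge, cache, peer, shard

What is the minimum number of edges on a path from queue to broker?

Level 0: queue
Level 1: mirror, node, peer
Level 2: auth, bridge, cache, core, ingest, root, router, shard, sink, store
Level 3: broker, relay
broker first appears at level 3.

3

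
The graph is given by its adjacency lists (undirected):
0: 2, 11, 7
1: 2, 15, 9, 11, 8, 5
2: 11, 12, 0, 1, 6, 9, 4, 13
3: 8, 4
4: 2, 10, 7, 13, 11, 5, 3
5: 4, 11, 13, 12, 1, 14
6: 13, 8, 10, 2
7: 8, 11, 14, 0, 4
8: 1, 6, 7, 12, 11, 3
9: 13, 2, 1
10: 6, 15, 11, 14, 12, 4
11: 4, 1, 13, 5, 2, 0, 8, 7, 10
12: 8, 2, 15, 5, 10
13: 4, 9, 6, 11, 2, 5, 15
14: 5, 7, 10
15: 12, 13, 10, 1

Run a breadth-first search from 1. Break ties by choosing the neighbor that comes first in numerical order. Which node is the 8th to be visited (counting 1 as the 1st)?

0

Visit 1; enqueue 2, 5, 8, 9, 11, 15 → queue [2, 5, 8, 9, 11, 15]
Visit 2; enqueue 0, 4, 6, 12, 13 → queue [5, 8, 9, 11, 15, 0, 4, 6, 12, 13]
Visit 5; enqueue 14 → queue [8, 9, 11, 15, 0, 4, 6, 12, 13, 14]
Visit 8; enqueue 3, 7 → queue [9, 11, 15, 0, 4, 6, 12, 13, 14, 3, 7]
Visit 9 → queue [11, 15, 0, 4, 6, 12, 13, 14, 3, 7]
Visit 11; enqueue 10 → queue [15, 0, 4, 6, 12, 13, 14, 3, 7, 10]
Visit 15 → queue [0, 4, 6, 12, 13, 14, 3, 7, 10]
Visit 0 → queue [4, 6, 12, 13, 14, 3, 7, 10]
Visit 4 → queue [6, 12, 13, 14, 3, 7, 10]
Visit 6 → queue [12, 13, 14, 3, 7, 10]
Visit 12 → queue [13, 14, 3, 7, 10]
Visit 13 → queue [14, 3, 7, 10]
Visit 14 → queue [3, 7, 10]
Visit 3 → queue [7, 10]
Visit 7 → queue [10]
Visit 10 → queue []

Visit order: 1, 2, 5, 8, 9, 11, 15, 0, 4, 6, 12, 13, 14, 3, 7, 10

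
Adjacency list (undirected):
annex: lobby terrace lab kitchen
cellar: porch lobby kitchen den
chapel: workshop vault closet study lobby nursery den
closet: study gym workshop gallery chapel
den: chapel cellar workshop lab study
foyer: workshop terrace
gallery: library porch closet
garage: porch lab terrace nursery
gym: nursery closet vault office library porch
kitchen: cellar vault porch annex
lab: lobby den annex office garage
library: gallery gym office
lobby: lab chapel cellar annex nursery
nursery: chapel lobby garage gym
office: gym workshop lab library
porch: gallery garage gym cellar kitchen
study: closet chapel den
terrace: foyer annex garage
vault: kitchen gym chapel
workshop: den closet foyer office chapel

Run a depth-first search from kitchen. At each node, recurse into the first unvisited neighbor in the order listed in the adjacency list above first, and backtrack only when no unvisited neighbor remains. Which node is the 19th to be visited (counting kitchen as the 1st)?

Visit kitchen
kitchen → cellar
cellar → porch
porch → gallery
gallery → library
library → gym
gym → nursery
nursery → chapel
chapel → workshop
workshop → den
den → lab
lab → lobby
lobby → annex
annex → terrace
terrace → foyer
terrace → garage
lab → office
den → study
study → closet
chapel → vault

Visit order: kitchen, cellar, porch, gallery, library, gym, nursery, chapel, workshop, den, lab, lobby, annex, terrace, foyer, garage, office, study, closet, vault

closet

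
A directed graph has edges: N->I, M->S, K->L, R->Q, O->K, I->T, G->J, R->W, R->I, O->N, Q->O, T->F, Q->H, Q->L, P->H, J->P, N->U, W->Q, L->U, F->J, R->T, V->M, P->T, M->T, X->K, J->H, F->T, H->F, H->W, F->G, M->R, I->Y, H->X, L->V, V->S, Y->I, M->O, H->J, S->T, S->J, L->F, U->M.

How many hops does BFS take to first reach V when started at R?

3

Level 0: R
Level 1: I, Q, T, W
Level 2: F, H, L, O, Y
Level 3: G, J, K, N, U, V, X
Level 4: M, P, S
V first appears at level 3.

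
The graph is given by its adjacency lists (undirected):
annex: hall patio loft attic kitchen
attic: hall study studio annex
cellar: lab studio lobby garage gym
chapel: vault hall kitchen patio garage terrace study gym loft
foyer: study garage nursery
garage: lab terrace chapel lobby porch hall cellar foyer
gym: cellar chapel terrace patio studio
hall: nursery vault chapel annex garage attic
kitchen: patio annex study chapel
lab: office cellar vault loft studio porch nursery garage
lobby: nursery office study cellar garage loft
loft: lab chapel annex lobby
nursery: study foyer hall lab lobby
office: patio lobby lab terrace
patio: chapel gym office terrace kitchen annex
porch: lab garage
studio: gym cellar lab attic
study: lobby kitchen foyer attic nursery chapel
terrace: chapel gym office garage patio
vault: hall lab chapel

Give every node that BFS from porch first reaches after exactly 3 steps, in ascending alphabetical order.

annex, attic, gym, kitchen, patio, study

Level 0: porch
Level 1: garage, lab
Level 2: cellar, chapel, foyer, hall, lobby, loft, nursery, office, studio, terrace, vault
Level 3: annex, attic, gym, kitchen, patio, study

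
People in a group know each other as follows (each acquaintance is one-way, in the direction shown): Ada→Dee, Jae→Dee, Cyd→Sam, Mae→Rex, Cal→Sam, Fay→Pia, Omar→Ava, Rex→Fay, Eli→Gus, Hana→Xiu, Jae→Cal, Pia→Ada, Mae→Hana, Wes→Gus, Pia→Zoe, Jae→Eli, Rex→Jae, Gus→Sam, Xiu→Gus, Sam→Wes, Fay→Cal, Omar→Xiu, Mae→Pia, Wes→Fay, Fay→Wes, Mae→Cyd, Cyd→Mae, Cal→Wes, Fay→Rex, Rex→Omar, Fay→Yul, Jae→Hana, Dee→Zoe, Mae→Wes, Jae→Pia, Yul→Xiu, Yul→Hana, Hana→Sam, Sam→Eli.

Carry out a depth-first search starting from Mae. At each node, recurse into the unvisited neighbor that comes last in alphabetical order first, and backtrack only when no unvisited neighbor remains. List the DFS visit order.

Mae, Wes, Gus, Sam, Eli, Fay, Yul, Xiu, Hana, Rex, Omar, Ava, Jae, Pia, Zoe, Ada, Dee, Cal, Cyd

Visit Mae
Mae → Wes
Wes → Gus
Gus → Sam
Sam → Eli
Wes → Fay
Fay → Yul
Yul → Xiu
Yul → Hana
Fay → Rex
Rex → Omar
Omar → Ava
Rex → Jae
Jae → Pia
Pia → Zoe
Pia → Ada
Ada → Dee
Jae → Cal
Mae → Cyd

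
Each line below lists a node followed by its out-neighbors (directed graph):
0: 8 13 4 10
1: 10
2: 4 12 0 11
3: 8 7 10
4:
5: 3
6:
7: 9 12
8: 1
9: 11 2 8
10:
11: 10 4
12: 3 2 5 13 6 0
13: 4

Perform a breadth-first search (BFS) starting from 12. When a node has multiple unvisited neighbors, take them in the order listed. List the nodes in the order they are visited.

Visit 12; enqueue 3, 2, 5, 13, 6, 0 → queue [3, 2, 5, 13, 6, 0]
Visit 3; enqueue 8, 7, 10 → queue [2, 5, 13, 6, 0, 8, 7, 10]
Visit 2; enqueue 4, 11 → queue [5, 13, 6, 0, 8, 7, 10, 4, 11]
Visit 5 → queue [13, 6, 0, 8, 7, 10, 4, 11]
Visit 13 → queue [6, 0, 8, 7, 10, 4, 11]
Visit 6 → queue [0, 8, 7, 10, 4, 11]
Visit 0 → queue [8, 7, 10, 4, 11]
Visit 8; enqueue 1 → queue [7, 10, 4, 11, 1]
Visit 7; enqueue 9 → queue [10, 4, 11, 1, 9]
Visit 10 → queue [4, 11, 1, 9]
Visit 4 → queue [11, 1, 9]
Visit 11 → queue [1, 9]
Visit 1 → queue [9]
Visit 9 → queue []

12, 3, 2, 5, 13, 6, 0, 8, 7, 10, 4, 11, 1, 9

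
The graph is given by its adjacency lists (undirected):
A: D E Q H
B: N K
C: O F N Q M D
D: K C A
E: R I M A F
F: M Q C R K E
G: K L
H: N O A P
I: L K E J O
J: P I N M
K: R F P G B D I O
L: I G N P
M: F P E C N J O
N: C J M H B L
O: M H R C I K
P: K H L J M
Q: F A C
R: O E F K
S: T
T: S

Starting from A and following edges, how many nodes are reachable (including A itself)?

BFS from A visits: A, D, E, Q, H, K, C, R, I, M, F, N, O, P, G, B, L, J
Reachable nodes: 18 of 20 total.

18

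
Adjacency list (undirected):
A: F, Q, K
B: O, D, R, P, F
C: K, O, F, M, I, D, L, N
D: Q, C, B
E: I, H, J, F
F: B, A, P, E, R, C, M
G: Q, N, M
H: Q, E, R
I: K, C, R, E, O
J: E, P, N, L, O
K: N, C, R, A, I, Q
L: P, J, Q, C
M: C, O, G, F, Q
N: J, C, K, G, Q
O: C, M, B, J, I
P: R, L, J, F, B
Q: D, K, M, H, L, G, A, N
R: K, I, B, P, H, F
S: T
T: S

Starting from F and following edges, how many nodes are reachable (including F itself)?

18

BFS from F visits: F, B, A, P, E, R, C, M, O, D, Q, K, L, J, I, H, N, G
Reachable nodes: 18 of 20 total.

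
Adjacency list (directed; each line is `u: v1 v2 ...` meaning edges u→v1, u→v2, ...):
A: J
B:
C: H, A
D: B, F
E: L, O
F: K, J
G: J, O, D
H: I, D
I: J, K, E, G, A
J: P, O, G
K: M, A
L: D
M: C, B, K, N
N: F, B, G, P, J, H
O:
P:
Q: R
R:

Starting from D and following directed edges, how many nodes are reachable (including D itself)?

16

BFS from D visits: D, B, F, K, J, M, A, P, O, G, C, N, H, I, E, L
Reachable nodes: 16 of 18 total.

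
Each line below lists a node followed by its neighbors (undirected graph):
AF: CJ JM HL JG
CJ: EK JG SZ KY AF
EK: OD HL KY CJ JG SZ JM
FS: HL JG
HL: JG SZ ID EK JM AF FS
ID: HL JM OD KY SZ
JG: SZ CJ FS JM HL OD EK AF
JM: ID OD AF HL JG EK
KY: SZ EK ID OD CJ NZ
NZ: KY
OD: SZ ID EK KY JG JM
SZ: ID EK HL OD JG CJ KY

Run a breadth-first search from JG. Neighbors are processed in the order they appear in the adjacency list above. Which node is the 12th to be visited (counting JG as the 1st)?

NZ

Visit JG; enqueue SZ, CJ, FS, JM, HL, OD, EK, AF → queue [SZ, CJ, FS, JM, HL, OD, EK, AF]
Visit SZ; enqueue ID, KY → queue [CJ, FS, JM, HL, OD, EK, AF, ID, KY]
Visit CJ → queue [FS, JM, HL, OD, EK, AF, ID, KY]
Visit FS → queue [JM, HL, OD, EK, AF, ID, KY]
Visit JM → queue [HL, OD, EK, AF, ID, KY]
Visit HL → queue [OD, EK, AF, ID, KY]
Visit OD → queue [EK, AF, ID, KY]
Visit EK → queue [AF, ID, KY]
Visit AF → queue [ID, KY]
Visit ID → queue [KY]
Visit KY; enqueue NZ → queue [NZ]
Visit NZ → queue []

Visit order: JG, SZ, CJ, FS, JM, HL, OD, EK, AF, ID, KY, NZ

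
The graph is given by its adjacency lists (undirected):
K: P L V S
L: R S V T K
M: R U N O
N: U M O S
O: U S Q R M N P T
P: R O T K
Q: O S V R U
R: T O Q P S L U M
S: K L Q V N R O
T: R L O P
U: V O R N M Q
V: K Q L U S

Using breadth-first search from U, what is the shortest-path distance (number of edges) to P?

2

Level 0: U
Level 1: M, N, O, Q, R, V
Level 2: K, L, P, S, T
P first appears at level 2.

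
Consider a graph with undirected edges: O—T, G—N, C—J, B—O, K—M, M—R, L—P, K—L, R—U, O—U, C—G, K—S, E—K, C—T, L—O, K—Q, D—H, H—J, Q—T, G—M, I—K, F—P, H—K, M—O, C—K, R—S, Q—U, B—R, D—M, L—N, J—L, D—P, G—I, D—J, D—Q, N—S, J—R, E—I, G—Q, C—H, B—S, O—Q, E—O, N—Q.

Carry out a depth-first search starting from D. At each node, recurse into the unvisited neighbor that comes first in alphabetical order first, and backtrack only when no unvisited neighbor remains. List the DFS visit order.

D, H, C, G, I, E, K, L, J, R, B, O, M, Q, N, S, T, U, P, F

Visit D
D → H
H → C
C → G
G → I
I → E
E → K
K → L
L → J
J → R
R → B
B → O
O → M
O → Q
Q → N
N → S
Q → T
Q → U
L → P
P → F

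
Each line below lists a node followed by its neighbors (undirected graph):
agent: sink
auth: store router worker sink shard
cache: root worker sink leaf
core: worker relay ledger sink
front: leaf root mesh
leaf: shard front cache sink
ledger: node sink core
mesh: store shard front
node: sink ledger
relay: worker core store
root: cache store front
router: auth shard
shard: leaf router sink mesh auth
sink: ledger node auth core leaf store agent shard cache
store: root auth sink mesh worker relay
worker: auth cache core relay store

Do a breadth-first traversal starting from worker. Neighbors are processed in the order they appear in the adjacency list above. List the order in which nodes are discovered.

Visit worker; enqueue auth, cache, core, relay, store → queue [auth, cache, core, relay, store]
Visit auth; enqueue router, sink, shard → queue [cache, core, relay, store, router, sink, shard]
Visit cache; enqueue root, leaf → queue [core, relay, store, router, sink, shard, root, leaf]
Visit core; enqueue ledger → queue [relay, store, router, sink, shard, root, leaf, ledger]
Visit relay → queue [store, router, sink, shard, root, leaf, ledger]
Visit store; enqueue mesh → queue [router, sink, shard, root, leaf, ledger, mesh]
Visit router → queue [sink, shard, root, leaf, ledger, mesh]
Visit sink; enqueue node, agent → queue [shard, root, leaf, ledger, mesh, node, agent]
Visit shard → queue [root, leaf, ledger, mesh, node, agent]
Visit root; enqueue front → queue [leaf, ledger, mesh, node, agent, front]
Visit leaf → queue [ledger, mesh, node, agent, front]
Visit ledger → queue [mesh, node, agent, front]
Visit mesh → queue [node, agent, front]
Visit node → queue [agent, front]
Visit agent → queue [front]
Visit front → queue []

worker, auth, cache, core, relay, store, router, sink, shard, root, leaf, ledger, mesh, node, agent, front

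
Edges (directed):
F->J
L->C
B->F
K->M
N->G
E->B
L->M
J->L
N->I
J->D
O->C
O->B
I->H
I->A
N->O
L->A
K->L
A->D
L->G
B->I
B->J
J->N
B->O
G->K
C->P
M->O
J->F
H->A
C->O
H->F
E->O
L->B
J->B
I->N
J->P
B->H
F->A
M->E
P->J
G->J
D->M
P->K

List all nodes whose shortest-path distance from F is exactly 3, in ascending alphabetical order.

Level 0: F
Level 1: A, J
Level 2: B, D, L, N, P
Level 3: C, G, H, I, K, M, O
Level 4: E

C, G, H, I, K, M, O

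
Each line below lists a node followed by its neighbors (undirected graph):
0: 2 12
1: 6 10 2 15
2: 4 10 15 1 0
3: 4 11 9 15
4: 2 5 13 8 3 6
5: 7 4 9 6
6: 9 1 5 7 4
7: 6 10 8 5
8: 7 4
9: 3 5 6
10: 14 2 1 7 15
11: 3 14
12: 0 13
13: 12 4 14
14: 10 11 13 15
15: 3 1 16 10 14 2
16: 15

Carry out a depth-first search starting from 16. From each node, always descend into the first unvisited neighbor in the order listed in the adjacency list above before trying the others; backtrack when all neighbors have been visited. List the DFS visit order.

Visit 16
16 → 15
15 → 3
3 → 4
4 → 2
2 → 10
10 → 14
14 → 11
14 → 13
13 → 12
12 → 0
10 → 1
1 → 6
6 → 9
9 → 5
5 → 7
7 → 8

16 -> 15 -> 3 -> 4 -> 2 -> 10 -> 14 -> 11 -> 13 -> 12 -> 0 -> 1 -> 6 -> 9 -> 5 -> 7 -> 8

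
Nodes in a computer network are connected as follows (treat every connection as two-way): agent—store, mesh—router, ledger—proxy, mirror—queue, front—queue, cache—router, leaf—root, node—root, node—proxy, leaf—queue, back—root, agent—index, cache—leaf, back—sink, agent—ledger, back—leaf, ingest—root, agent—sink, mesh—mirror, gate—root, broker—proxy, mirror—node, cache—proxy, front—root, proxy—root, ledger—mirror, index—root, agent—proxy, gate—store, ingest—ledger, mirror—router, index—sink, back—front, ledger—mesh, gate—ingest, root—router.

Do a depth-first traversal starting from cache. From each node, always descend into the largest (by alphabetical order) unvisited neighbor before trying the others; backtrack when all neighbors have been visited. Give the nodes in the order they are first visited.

cache, router, root, proxy, node, mirror, queue, leaf, back, sink, index, agent, store, gate, ingest, ledger, mesh, front, broker

Visit cache
cache → router
router → root
root → proxy
proxy → node
node → mirror
mirror → queue
queue → leaf
leaf → back
back → sink
sink → index
index → agent
agent → store
store → gate
gate → ingest
ingest → ledger
ledger → mesh
back → front
proxy → broker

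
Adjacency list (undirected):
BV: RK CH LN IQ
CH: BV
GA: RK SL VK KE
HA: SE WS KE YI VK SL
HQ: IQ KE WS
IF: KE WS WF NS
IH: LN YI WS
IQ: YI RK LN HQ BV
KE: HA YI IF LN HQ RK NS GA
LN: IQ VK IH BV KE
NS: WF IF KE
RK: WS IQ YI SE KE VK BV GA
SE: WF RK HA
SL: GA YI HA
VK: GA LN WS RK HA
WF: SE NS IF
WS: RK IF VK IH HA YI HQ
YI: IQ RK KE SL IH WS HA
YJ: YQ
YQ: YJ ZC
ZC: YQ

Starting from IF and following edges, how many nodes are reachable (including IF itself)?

BFS from IF visits: IF, KE, WS, WF, NS, HA, YI, LN, HQ, RK, GA, VK, IH, SE, SL, IQ, BV, CH
Reachable nodes: 18 of 21 total.

18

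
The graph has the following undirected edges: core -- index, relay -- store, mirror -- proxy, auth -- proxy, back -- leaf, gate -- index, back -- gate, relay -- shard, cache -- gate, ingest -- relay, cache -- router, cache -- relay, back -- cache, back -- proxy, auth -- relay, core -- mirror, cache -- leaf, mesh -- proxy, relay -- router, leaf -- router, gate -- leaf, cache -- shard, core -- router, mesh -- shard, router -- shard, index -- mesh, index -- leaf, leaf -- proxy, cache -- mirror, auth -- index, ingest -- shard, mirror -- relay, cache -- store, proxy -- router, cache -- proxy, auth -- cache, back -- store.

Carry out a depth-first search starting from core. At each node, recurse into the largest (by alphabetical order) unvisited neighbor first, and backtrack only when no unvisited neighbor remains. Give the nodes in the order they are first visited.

core, router, shard, relay, store, cache, proxy, mirror, mesh, index, leaf, gate, back, auth, ingest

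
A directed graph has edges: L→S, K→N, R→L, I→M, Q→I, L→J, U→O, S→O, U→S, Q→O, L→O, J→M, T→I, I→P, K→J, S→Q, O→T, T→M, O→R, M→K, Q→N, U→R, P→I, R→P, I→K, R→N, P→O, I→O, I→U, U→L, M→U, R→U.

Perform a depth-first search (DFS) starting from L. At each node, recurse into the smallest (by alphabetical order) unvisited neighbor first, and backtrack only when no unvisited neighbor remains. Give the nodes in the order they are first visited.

L J M K N U O R P I T S Q

Visit L
L → J
J → M
M → K
K → N
M → U
U → O
O → R
R → P
P → I
O → T
U → S
S → Q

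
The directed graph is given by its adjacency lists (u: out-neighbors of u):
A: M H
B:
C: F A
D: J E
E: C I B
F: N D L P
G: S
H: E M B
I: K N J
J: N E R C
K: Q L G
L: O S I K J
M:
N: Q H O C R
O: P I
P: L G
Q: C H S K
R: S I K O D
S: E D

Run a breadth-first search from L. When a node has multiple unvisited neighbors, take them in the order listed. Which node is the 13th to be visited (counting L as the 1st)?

Visit L; enqueue O, S, I, K, J → queue [O, S, I, K, J]
Visit O; enqueue P → queue [S, I, K, J, P]
Visit S; enqueue E, D → queue [I, K, J, P, E, D]
Visit I; enqueue N → queue [K, J, P, E, D, N]
Visit K; enqueue Q, G → queue [J, P, E, D, N, Q, G]
Visit J; enqueue R, C → queue [P, E, D, N, Q, G, R, C]
Visit P → queue [E, D, N, Q, G, R, C]
Visit E; enqueue B → queue [D, N, Q, G, R, C, B]
Visit D → queue [N, Q, G, R, C, B]
Visit N; enqueue H → queue [Q, G, R, C, B, H]
Visit Q → queue [G, R, C, B, H]
Visit G → queue [R, C, B, H]
Visit R → queue [C, B, H]
Visit C; enqueue F, A → queue [B, H, F, A]
Visit B → queue [H, F, A]
Visit H; enqueue M → queue [F, A, M]
Visit F → queue [A, M]
Visit A → queue [M]
Visit M → queue []

Visit order: L, O, S, I, K, J, P, E, D, N, Q, G, R, C, B, H, F, A, M

R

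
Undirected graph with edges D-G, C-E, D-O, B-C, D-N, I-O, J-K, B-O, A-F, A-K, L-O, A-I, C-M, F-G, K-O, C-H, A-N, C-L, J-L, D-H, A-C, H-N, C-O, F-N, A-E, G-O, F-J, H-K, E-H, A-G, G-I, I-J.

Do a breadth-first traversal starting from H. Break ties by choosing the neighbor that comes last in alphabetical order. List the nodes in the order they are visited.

H → N → K → E → D → C → F → A → O → J → G → M → L → B → I

Visit H; enqueue N, K, E, D, C → queue [N, K, E, D, C]
Visit N; enqueue F, A → queue [K, E, D, C, F, A]
Visit K; enqueue O, J → queue [E, D, C, F, A, O, J]
Visit E → queue [D, C, F, A, O, J]
Visit D; enqueue G → queue [C, F, A, O, J, G]
Visit C; enqueue M, L, B → queue [F, A, O, J, G, M, L, B]
Visit F → queue [A, O, J, G, M, L, B]
Visit A; enqueue I → queue [O, J, G, M, L, B, I]
Visit O → queue [J, G, M, L, B, I]
Visit J → queue [G, M, L, B, I]
Visit G → queue [M, L, B, I]
Visit M → queue [L, B, I]
Visit L → queue [B, I]
Visit B → queue [I]
Visit I → queue []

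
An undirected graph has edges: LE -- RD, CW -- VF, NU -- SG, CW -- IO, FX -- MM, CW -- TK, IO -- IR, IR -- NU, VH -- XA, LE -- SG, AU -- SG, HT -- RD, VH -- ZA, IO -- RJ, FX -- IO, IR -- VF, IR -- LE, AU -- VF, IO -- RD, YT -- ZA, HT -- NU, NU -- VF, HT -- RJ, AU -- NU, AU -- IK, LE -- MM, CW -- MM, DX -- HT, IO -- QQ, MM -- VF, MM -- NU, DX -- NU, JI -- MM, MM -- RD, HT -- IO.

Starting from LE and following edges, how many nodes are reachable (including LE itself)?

BFS from LE visits: LE, SG, RD, MM, IR, NU, AU, IO, HT, VF, JI, FX, CW, DX, IK, RJ, QQ, TK
Reachable nodes: 18 of 22 total.

18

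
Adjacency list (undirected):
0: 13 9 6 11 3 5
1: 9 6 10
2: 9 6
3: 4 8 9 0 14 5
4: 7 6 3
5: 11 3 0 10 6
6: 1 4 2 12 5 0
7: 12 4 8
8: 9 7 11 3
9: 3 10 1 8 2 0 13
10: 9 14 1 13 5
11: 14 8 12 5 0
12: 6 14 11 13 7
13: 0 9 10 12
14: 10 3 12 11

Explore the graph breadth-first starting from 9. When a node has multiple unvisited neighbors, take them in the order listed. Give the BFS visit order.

Visit 9; enqueue 3, 10, 1, 8, 2, 0, 13 → queue [3, 10, 1, 8, 2, 0, 13]
Visit 3; enqueue 4, 14, 5 → queue [10, 1, 8, 2, 0, 13, 4, 14, 5]
Visit 10 → queue [1, 8, 2, 0, 13, 4, 14, 5]
Visit 1; enqueue 6 → queue [8, 2, 0, 13, 4, 14, 5, 6]
Visit 8; enqueue 7, 11 → queue [2, 0, 13, 4, 14, 5, 6, 7, 11]
Visit 2 → queue [0, 13, 4, 14, 5, 6, 7, 11]
Visit 0 → queue [13, 4, 14, 5, 6, 7, 11]
Visit 13; enqueue 12 → queue [4, 14, 5, 6, 7, 11, 12]
Visit 4 → queue [14, 5, 6, 7, 11, 12]
Visit 14 → queue [5, 6, 7, 11, 12]
Visit 5 → queue [6, 7, 11, 12]
Visit 6 → queue [7, 11, 12]
Visit 7 → queue [11, 12]
Visit 11 → queue [12]
Visit 12 → queue []

9, 3, 10, 1, 8, 2, 0, 13, 4, 14, 5, 6, 7, 11, 12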